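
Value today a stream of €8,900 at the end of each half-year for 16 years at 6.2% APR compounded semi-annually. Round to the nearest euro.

€179,015

With 2 periods per year: i = 0.031, n = 32.
Annuity factor a(32|0.031) = 20.114085; PV = 8900 × 20.114085 = 179,015.3587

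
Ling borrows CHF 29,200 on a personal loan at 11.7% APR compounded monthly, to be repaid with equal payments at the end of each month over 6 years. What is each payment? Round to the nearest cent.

Periodic rate i = 0.117/12 = 0.00975; n = 6 × 12 = 72 periods.
PMT = 29200 / ( [1 − (1+0.00975)^(−72)] / 0.00975 ) = 29200 / 51.560914 = 566.3205

CHF 566.32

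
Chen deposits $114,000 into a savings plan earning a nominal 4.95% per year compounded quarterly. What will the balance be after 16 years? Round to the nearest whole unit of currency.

$250,470

Periodic rate i = 0.0495/4 = 0.012375; n = 16 × 4 = 64 periods.
114,000 × (1+0.012375)^64 = 114,000 × 2.197103 = 250,469.7127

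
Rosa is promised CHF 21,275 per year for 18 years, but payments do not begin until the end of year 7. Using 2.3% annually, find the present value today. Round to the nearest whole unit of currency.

PV at t=6 (ordinary 18-year annuity): 21275 × a(18|0.023) = 21275 × 14.604008 = 310,700.2679
PV₀ = 310,700.2679 / (1+0.023)^6 = 310,700.2679 / 1.146183 = 271,073.9757

CHF 271,074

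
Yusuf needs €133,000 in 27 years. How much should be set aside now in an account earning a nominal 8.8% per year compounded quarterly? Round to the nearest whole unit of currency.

€12,681

Periodic rate i = 0.088/4 = 0.022; n = 27 × 4 = 108 periods.
PV = FV·(1+i)^(−n) = 133,000 × 0.095346 = 12,681.0406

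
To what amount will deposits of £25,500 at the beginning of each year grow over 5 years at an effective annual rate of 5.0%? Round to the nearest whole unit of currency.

£147,949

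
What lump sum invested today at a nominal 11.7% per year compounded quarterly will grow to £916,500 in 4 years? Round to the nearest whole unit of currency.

With 4 periods per year: i = 0.02925, n = 16.
Discount factor = (1+0.02925)^(−16) = 0.630472; PV = 916,500 × 0.630472 = 577,827.8348

£577,828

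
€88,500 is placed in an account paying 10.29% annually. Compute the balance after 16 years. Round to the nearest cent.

€424,151.94

FV = 88,500 × (1 + 0.1029)^16 = 424,151.9405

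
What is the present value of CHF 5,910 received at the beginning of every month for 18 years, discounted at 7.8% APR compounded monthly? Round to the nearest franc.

CHF 689,347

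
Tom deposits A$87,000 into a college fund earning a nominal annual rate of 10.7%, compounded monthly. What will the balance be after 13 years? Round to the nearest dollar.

Periodic rate i = 0.107/12 = 0.00891667; n = 13 × 12 = 156 periods.
87,000 × (1+0.00891667)^156 = 87,000 × 3.994167 = 347,492.5399

A$347,493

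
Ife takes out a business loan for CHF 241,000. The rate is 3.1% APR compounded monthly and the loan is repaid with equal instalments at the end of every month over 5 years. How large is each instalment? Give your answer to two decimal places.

CHF 4,341.17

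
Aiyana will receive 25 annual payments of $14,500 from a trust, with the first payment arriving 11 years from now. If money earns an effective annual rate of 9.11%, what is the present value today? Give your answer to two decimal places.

$59,032.13

PV at t=10 (ordinary 25-year annuity): 14500 × a(25|0.0911) = 14500 × 9.735674 = 141,167.2760
Discount back 10 years: 141,167.2760 × (1+0.0911)^(−10) = 141,167.2760 × 0.418172 = 59,032.1331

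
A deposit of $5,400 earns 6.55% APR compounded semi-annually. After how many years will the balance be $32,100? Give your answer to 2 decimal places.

27.66 years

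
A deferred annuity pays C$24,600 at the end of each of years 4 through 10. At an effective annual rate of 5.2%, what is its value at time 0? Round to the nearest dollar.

Value one period before first payment (t=3): 24600 × [1 − (1+0.052)^(−7)] / 0.052 = 24600 × 5.744666 = 141,318.7852
PV₀ = 141,318.7852 / (1+0.052)^3 = 141,318.7852 / 1.164253 = 121,381.5492

C$121,382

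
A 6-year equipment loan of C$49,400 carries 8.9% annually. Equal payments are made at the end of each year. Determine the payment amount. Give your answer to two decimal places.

C$10,979.43

PMT = 49400 / ( [1 − (1+0.089)^(−6)] / 0.089 ) = 49400 / 4.499325 = 10,979.4253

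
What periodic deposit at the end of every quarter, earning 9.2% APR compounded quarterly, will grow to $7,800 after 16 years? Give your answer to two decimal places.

$54.60

Periodic rate i = 0.092/4 = 0.023; n = 16 × 4 = 64 periods.
FV-annuity factor = 142.864584; PMT = 7800 / 142.864584 = 54.5972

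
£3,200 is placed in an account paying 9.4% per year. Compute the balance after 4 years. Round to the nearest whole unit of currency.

3,200 × (1+0.094)^4 = 3,200 × 1.432416 = 4,583.7325

£4,584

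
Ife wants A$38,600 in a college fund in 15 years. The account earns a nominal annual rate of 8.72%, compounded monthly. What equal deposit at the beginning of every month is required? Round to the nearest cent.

A$103.86

i = 0.0872/12 = 0.00726667 per month; n = 15·12 = 180.
PMT = 38600 / ( [(1+0.00726667)^180 − 1] / 0.00726667 × (1+i) ) = 38600 / 371.669859 = 103.8556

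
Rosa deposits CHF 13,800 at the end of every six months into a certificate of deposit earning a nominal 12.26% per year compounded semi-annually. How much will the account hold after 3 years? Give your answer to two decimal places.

Periodic rate i = 0.1226/2 = 0.0613; n = 3 × 2 = 6 periods.
Accumulation factor s(6|0.0613) = 6.998195; FV = 13800 × 6.998195 = 96,575.0852

CHF 96,575.09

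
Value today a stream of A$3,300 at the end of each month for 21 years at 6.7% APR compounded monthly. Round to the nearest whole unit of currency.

With 12 periods per year: i = 0.00558333, n = 252.
PV = 3300 × [1 − (1+0.00558333)^(−252)] / 0.00558333 = 3300 × 135.073975 = 445,744.1190

A$445,744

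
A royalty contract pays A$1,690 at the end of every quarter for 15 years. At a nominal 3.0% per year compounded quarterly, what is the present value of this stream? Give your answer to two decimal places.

A$81,413.00

i = 0.03/4 = 0.0075 per quarter; n = 15·4 = 60.
PV = 1690 × [1 − (1+0.0075)^(−60)] / 0.0075 = 1690 × 48.173374 = 81,413.0013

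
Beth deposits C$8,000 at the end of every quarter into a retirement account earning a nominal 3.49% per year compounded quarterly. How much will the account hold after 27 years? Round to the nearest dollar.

With 4 periods per year: i = 0.008725, n = 108.
Accumulation factor s(108|0.008725) = 178.270572; FV = 8000 × 178.270572 = 1,426,164.5798

C$1,426,165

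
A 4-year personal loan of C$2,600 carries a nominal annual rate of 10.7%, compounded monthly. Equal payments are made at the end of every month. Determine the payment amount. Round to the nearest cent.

i = 0.107/12 = 0.00891667 per month; n = 4·12 = 48.
Annuity-PV factor = 38.910392; PMT = 2600 / 38.910392 = 66.8202

C$66.82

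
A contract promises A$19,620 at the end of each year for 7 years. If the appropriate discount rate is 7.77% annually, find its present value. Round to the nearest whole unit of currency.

A$102,957

Annuity factor a(7|0.0777) = 5.247577; PV = 19620 × 5.247577 = 102,957.4532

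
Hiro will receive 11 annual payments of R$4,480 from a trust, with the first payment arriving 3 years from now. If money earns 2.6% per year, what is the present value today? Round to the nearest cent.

R$40,264.42

PV at t=2 (ordinary 11-year annuity): 4480 × a(11|0.026) = 4480 × 9.461025 = 42,385.3931
PV₀ = 42,385.3931 / (1+0.026)^2 = 42,385.3931 / 1.052676 = 40,264.4243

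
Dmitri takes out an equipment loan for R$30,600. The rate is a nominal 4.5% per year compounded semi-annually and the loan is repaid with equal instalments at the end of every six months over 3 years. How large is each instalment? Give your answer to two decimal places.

R$5,509.07

With 2 periods per year: i = 0.0225, n = 6.
Annuity-PV factor = 5.554477; PMT = 30600 / 5.554477 = 5,509.0697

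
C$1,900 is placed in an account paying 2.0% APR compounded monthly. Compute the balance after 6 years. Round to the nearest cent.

C$2,142.03

Periodic rate i = 0.02/12 = 0.00166667; n = 6 × 12 = 72 periods.
FV = PV·(1+i)^n = 1,900 × 1.127384 = 2,142.0300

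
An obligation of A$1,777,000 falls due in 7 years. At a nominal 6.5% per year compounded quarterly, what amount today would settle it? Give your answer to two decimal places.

i = 0.065/4 = 0.01625 per quarter; n = 7·4 = 28.
PV = FV·(1+i)^(−n) = 1,777,000 × 0.636773 = 1,131,544.8880

A$1,131,544.89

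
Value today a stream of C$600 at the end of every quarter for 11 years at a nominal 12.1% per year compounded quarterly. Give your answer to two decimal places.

i = 0.121/4 = 0.03025 per quarter; n = 11·4 = 44.
PV = PMT · [1 − (1+i)^(−n)] / i = 600 · 24.149462 = 14,489.6770

C$14,489.68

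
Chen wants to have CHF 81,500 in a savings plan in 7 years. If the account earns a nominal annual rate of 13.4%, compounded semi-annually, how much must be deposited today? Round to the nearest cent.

CHF 32,874.24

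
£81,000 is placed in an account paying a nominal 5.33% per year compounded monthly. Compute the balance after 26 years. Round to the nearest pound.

With 12 periods per year: i = 0.00444167, n = 312.
FV = PV·(1+i)^n = 81,000 × 3.985774 = 322,847.6715

£322,848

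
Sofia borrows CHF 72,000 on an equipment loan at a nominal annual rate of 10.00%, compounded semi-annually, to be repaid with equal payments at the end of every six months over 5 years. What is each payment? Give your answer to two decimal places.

Periodic rate i = 0.1/2 = 0.05; n = 5 × 2 = 10 periods.
PMT = 72000 / ( [1 − (1+0.05)^(−10)] / 0.05 ) = 72000 / 7.721735 = 9,324.3294

CHF 9,324.33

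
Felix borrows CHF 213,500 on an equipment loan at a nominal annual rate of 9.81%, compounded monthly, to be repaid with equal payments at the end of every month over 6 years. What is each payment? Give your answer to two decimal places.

Periodic rate i = 0.0981/12 = 0.008175; n = 6 × 12 = 72 periods.
PMT = 213500 / ( [1 − (1+0.008175)^(−72)] / 0.008175 ) = 213500 / 54.258866 = 3,934.8408

CHF 3,934.84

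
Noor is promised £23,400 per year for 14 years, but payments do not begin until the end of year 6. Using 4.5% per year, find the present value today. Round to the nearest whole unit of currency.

£191,958

PV at t=5 (ordinary 14-year annuity): 23400 × a(14|0.045) = 23400 × 10.222825 = 239,214.1116
Discount back 5 years: 239,214.1116 × (1+0.045)^(−5) = 239,214.1116 × 0.802451 = 191,957.6142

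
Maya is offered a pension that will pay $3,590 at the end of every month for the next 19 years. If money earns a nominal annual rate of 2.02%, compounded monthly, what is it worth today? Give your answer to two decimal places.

$679,283.04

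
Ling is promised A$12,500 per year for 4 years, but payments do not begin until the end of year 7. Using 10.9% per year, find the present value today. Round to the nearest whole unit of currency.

A$20,891

PV at t=6 (ordinary 4-year annuity): 12500 × a(4|0.109) = 12500 × 3.109081 = 38,863.5166
PV₀ = 38,863.5166 / (1+0.109)^6 = 38,863.5166 / 1.860327 = 20,890.6916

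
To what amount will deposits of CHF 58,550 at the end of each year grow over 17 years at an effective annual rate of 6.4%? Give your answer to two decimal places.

CHF 1,711,518.34

Accumulation factor s(17|0.064) = 29.231739; FV = 58550 × 29.231739 = 1,711,518.3385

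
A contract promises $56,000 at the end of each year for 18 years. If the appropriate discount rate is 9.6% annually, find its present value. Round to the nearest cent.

PV = 56000 × [1 − (1+0.096)^(−18)] / 0.096 = 56000 × 8.416166 = 471,305.2723

$471,305.27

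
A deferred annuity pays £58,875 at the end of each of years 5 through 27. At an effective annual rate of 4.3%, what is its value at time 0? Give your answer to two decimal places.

PV at t=4 (ordinary 23-year annuity): 58875 × a(23|0.043) = 58875 × 14.425168 = 849,281.7928
PV₀ = 849,281.7928 / (1+0.043)^4 = 849,281.7928 / 1.183415 = 717,653.1243

£717,653.12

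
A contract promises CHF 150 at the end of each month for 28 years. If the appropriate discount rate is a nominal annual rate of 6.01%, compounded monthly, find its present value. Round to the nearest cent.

With 12 periods per year: i = 0.00500833, n = 336.
Annuity factor a(336|0.00500833) = 162.402313; PV = 150 × 162.402313 = 24,360.3470

CHF 24,360.35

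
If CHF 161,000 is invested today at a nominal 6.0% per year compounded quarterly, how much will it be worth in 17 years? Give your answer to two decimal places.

CHF 443,115.30

Periodic rate i = 0.06/4 = 0.015; n = 17 × 4 = 68 periods.
FV = 161,000 × (1 + 0.015)^68 = 443,115.3033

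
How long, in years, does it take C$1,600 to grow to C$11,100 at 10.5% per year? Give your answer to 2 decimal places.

n = ln(11100/1600) / ln(1+0.105) = ln(6.93750) / 0.099845 = 19.3994 years

19.40 years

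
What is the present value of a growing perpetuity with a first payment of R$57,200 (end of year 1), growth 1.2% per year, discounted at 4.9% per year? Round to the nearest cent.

R$1,545,945.95

PV = PMT / (i − g) = 57200 / (0.049 − 0.012) = 57200 / 0.037000 = 1,545,945.9459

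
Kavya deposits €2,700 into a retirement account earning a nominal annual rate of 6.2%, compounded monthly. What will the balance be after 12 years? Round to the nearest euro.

€5,671

i = 0.062/12 = 0.00516667 per month; n = 12·12 = 144.
FV = 2,700 × (1 + 0.00516667)^144 = 5,670.8350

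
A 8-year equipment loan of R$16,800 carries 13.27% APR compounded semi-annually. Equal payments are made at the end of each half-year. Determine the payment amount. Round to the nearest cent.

R$1,735.64

Periodic rate i = 0.1327/2 = 0.06635; n = 8 × 2 = 16 periods.
PMT = 16800 / ( [1 − (1+0.06635)^(−16)] / 0.06635 ) = 16800 / 9.679431 = 1,735.6392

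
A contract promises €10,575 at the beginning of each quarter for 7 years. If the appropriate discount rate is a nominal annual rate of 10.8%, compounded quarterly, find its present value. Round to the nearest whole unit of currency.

i = 0.108/4 = 0.027 per quarter; n = 7·4 = 28.
PV = PMT · [1 − (1+i)^(−n)] / i × (1+i) = 10575 · 19.997132 = 211,469.6658
Payments are at the start of each period, so multiply by (1+i).

€211,470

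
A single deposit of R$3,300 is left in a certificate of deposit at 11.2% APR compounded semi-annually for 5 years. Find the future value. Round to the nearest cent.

i = 0.112/2 = 0.056 per half-year; n = 5·2 = 10.
FV = PV·(1+i)^n = 3,300 × 1.724405 = 5,690.5353

R$5,690.54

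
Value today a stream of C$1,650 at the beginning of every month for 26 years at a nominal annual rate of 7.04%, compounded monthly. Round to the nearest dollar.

Periodic rate i = 0.0704/12 = 0.00586667; n = 26 × 12 = 312 periods.
PV = PMT · [1 − (1+i)^(−n)] / i × (1+i) = 1650 · 143.814478 = 237,293.8879
(Beginning-of-period payments → annuity-due factor ×(1+i).)

C$237,294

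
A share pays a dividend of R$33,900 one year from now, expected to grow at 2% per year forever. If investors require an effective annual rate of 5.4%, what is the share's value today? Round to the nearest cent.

PV = D₁/(r − g) = 33900/(0.054 − 0.02) = 997,058.8235

R$997,058.82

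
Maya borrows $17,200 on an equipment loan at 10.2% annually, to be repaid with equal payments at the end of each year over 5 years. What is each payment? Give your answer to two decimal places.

Annuity-PV factor = 3.771498; PMT = 17200 / 3.771498 = 4,560.5226

$4,560.52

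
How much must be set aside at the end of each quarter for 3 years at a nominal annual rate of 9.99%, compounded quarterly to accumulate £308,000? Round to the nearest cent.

£22,329.19

Periodic rate i = 0.0999/4 = 0.024975; n = 3 × 4 = 12 periods.
FV-annuity factor = 13.793604; PMT = 308000 / 13.793604 = 22,329.1902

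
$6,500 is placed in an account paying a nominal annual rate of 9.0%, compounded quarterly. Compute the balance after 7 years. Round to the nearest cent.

$12,119.54

i = 0.09/4 = 0.0225 per quarter; n = 7·4 = 28.
FV = 6,500 × (1 + 0.0225)^28 = 12,119.5424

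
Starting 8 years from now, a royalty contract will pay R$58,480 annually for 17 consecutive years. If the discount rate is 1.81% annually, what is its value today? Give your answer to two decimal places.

PV at t=7 (ordinary 17-year annuity): 58480 × a(17|0.0181) = 58480 × 14.521472 = 849,215.6678
Discount back 7 years: 849,215.6678 × (1+0.0181)^(−7) = 849,215.6678 × 0.881997 = 749,005.3780

R$749,005.38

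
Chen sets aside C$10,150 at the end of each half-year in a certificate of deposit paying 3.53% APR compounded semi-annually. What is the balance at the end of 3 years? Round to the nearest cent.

With 2 periods per year: i = 0.01765, n = 6.
Accumulation factor s(6|0.01765) = 6.271064; FV = 10150 × 6.271064 = 63,651.2946

C$63,651.29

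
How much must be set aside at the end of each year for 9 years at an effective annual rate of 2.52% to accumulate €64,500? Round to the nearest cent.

€6,474.21

PMT = 64500 / ( [(1+0.0252)^9 − 1] / 0.0252 ) = 64500 / 9.962611 = 6,474.2061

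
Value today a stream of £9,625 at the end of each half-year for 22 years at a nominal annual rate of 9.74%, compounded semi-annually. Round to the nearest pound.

£173,248

With 2 periods per year: i = 0.0487, n = 44.
PV = 9625 × [1 − (1+0.0487)^(−44)] / 0.0487 = 9625 × 17.999831 = 173,248.3687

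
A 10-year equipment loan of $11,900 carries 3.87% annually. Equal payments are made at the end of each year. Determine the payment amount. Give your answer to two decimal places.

$1,457.68

PMT = 11900 / ( [1 − (1+0.0387)^(−10)] / 0.0387 ) = 11900 / 8.163642 = 1,457.6828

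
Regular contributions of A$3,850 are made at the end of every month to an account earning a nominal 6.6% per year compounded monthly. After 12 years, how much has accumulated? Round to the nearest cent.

A$842,115.24

i = 0.066/12 = 0.0055 per month; n = 12·12 = 144.
Accumulation factor s(144|0.0055) = 218.731232; FV = 3850 × 218.731232 = 842,115.2443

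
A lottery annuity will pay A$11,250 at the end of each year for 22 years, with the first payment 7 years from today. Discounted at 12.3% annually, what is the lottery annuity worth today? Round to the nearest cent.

A$42,047.27

PV at t=6 (ordinary 22-year annuity): 11250 × a(22|0.123) = 11250 × 7.496591 = 84,336.6441
PV₀ = 84,336.6441 / (1+0.123)^6 = 84,336.6441 / 2.005758 = 42,047.2676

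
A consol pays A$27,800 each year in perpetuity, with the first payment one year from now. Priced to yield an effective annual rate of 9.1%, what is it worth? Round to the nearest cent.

A$305,494.51

PV = C/r = 27800/0.091 = 305,494.5055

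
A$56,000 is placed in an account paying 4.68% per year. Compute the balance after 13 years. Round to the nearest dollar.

FV = PV·(1+i)^n = 56,000 × 1.812292 = 101,488.3773

A$101,488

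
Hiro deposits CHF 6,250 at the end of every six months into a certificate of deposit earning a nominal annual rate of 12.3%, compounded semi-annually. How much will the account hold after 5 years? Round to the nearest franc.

CHF 82,963

i = 0.123/2 = 0.0615 per half-year; n = 5·2 = 10.
Accumulation factor s(10|0.0615) = 13.274014; FV = 6250 × 13.274014 = 82,962.5883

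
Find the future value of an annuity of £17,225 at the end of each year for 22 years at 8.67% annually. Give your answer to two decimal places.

£1,038,848.07

Accumulation factor s(22|0.0867) = 60.310483; FV = 17225 × 60.310483 = 1,038,848.0713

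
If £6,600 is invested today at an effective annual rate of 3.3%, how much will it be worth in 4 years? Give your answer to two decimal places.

6,600 × (1+0.033)^4 = 6,600 × 1.138679 = 7,515.2810

£7,515.28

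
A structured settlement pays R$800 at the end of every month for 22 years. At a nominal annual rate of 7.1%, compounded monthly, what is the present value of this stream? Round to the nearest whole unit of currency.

R$106,724

i = 0.071/12 = 0.00591667 per month; n = 22·12 = 264.
Annuity factor a(264|0.00591667) = 133.405569; PV = 800 × 133.405569 = 106,724.4548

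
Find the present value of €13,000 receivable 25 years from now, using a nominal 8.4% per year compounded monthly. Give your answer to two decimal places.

With 12 periods per year: i = 0.007, n = 300.
PV = FV·(1+i)^(−n) = 13,000 × 0.123356 = 1,603.6227

€1,603.62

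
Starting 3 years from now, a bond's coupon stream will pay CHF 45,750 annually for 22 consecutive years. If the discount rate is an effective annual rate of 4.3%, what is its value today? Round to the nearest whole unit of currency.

PV at t=2 (ordinary 22-year annuity): 45750 × a(22|0.043) = 45750 × 14.045451 = 642,579.3694
PV₀ = 642,579.3694 / (1+0.043)^2 = 642,579.3694 / 1.087849 = 590,688.0178

CHF 590,688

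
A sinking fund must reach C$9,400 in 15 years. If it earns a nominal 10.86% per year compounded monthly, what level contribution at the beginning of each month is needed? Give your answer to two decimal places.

Periodic rate i = 0.1086/12 = 0.00905; n = 15 × 12 = 180 periods.
PMT = 9400 / ( [(1+0.00905)^180 − 1] / 0.00905 × (1+i) ) = 9400 / 452.851711 = 20.7573

C$20.76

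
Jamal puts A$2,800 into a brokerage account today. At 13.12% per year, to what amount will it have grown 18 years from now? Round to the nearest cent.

A$25,755.33

2,800 × (1+0.1312)^18 = 2,800 × 9.198333 = 25,755.3329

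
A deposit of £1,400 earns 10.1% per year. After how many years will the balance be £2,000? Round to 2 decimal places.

(1+i)^n = 2000/1400 = 1.42857, so n = ln 1.42857 / ln 1.101 = 3.7069 years

3.71 years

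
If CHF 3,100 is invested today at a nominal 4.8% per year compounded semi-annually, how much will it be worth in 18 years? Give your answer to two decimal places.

i = 0.048/2 = 0.024 per half-year; n = 18·2 = 36.
FV = PV·(1+i)^n = 3,100 × 2.348543 = 7,280.4820

CHF 7,280.48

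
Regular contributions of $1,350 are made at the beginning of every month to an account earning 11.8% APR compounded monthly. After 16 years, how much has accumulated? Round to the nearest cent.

$768,817.74

Periodic rate i = 0.118/12 = 0.00983333; n = 16 × 12 = 192 periods.
FV = 1350 × [(1+0.00983333)^192 − 1] / 0.00983333 × (1+i) = 1350 × 569.494619 = 768,817.7360
(Beginning-of-period payments → annuity-due factor ×(1+i).)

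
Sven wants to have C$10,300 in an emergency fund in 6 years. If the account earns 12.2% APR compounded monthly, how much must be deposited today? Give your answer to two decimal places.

C$4,972.09

With 12 periods per year: i = 0.0101667, n = 72.
PV = FV·(1+i)^(−n) = 10,300 × 0.482727 = 4,972.0880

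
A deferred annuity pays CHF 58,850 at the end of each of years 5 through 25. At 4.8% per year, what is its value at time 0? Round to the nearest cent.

PV at t=4 (ordinary 21-year annuity): 58850 × a(21|0.048) = 58850 × 13.049889 = 767,985.9642
PV₀ = 767,985.9642 / (1+0.048)^4 = 767,985.9642 / 1.206272 = 636,660.8610

CHF 636,660.86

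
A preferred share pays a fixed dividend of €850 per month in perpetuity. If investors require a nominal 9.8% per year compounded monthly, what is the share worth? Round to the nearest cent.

€104,081.63

Periodic rate i = 0.098/12 = 0.00816667.
PV = PMT / i = 850 / 0.00816667 = 104,081.6327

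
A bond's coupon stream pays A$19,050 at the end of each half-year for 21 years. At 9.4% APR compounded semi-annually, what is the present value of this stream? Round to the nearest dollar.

A$346,430

With 2 periods per year: i = 0.047, n = 42.
Annuity factor a(42|0.047) = 18.185293; PV = 19050 × 18.185293 = 346,429.8354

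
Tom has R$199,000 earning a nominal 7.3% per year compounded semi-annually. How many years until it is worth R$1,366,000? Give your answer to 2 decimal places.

26.87 years

Periodic rate i = 0.073/2 = 0.0365.
n = ln(1.366e+06/199000) / ln(1+0.0365) = ln(6.86432) / 0.035850 = 53.7338 half-years
= 53.7338/2 years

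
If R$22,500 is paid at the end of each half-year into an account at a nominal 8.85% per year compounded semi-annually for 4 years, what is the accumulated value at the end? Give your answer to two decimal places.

R$210,486.06

With 2 periods per year: i = 0.04425, n = 8.
Accumulation factor s(8|0.04425) = 9.354936; FV = 22500 × 9.354936 = 210,486.0626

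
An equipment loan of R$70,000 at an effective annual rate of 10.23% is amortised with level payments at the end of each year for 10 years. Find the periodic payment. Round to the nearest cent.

Annuity-PV factor = 6.084322; PMT = 70000 / 6.084322 = 11,504.9796

R$11,504.98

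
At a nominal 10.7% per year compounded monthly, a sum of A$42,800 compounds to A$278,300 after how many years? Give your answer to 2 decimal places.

Periodic rate i = 0.107/12 = 0.00891667.
(1+i)^n = 278300/42800 = 6.50234, so n = ln 6.50234 / ln 1.00892 = 210.8967 months
= 210.8967/12 years

17.57 years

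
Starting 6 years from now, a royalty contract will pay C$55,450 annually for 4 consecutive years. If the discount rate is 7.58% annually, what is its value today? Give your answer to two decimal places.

C$128,653.89

PV at t=5 (ordinary 4-year annuity): 55450 × a(4|0.0758) = 55450 × 3.343329 = 185,387.5776
Discount back 5 years: 185,387.5776 × (1+0.0758)^(−5) = 185,387.5776 × 0.693973 = 128,653.8923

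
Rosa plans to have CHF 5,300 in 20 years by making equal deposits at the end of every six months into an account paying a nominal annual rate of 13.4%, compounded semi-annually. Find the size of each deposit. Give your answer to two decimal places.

i = 0.134/2 = 0.067 per half-year; n = 20·2 = 40.
FV-annuity factor = 184.831612; PMT = 5300 / 184.831612 = 28.6747

CHF 28.67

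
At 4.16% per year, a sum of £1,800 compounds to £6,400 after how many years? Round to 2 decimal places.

n = ln(6400/1800) / ln(1+0.0416) = ln(3.55556) / 0.040758 = 31.1230 years

31.12 years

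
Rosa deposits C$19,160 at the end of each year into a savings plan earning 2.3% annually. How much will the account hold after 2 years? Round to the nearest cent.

FV = 19160 × [(1+0.023)^2 − 1] / 0.023 = 19160 × 2.023000 = 38,760.6800

C$38,760.68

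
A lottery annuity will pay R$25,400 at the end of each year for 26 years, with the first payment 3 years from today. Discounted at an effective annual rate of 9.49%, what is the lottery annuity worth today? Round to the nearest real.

Value one period before first payment (t=2): 25400 × [1 − (1+0.0949)^(−26)] / 0.0949 = 25400 × 9.539712 = 242,308.6968
Discount back 2 years: 242,308.6968 × (1+0.0949)^(−2) = 242,308.6968 × 0.834163 = 202,125.0267

R$202,125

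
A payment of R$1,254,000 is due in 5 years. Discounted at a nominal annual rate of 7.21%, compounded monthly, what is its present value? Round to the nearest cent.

R$875,392.54

i = 0.0721/12 = 0.00600833 per month; n = 5·12 = 60.
Discount factor = (1+0.00600833)^(−60) = 0.698080; PV = 1,254,000 × 0.698080 = 875,392.5416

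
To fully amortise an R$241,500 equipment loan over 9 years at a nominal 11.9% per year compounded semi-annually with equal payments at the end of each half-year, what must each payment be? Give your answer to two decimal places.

R$22,220.44

Periodic rate i = 0.119/2 = 0.0595; n = 9 × 2 = 18 periods.
PMT = 241500 / ( [1 − (1+0.0595)^(−18)] / 0.0595 ) = 241500 / 10.868373 = 22,220.4363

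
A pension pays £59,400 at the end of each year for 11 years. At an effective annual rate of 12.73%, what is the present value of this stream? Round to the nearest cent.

£341,725.51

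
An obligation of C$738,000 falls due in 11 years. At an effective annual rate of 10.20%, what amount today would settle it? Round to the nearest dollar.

C$253,547

Discount factor = (1+0.102)^(−11) = 0.343560; PV = 738,000 × 0.343560 = 253,547.2019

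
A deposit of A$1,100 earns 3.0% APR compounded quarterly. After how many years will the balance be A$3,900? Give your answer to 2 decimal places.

Periodic rate i = 0.03/4 = 0.0075.
n = ln(3900/1100) / ln(1+0.0075) = ln(3.54545) / 0.007472 = 169.3876 quarters
= 169.3876/4 years

42.35 years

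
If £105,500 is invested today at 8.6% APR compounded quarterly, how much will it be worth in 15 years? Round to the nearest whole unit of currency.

£378,055

With 4 periods per year: i = 0.0215, n = 60.
FV = 105,500 × (1 + 0.0215)^60 = 378,054.7663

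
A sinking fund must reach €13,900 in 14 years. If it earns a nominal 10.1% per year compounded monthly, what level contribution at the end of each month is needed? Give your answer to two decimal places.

Periodic rate i = 0.101/12 = 0.00841667; n = 14 × 12 = 168 periods.
FV-annuity factor = 366.904079; PMT = 13900 / 366.904079 = 37.8846

€37.88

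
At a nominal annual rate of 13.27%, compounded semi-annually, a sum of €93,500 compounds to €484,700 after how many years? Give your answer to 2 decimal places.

12.81 years

Periodic rate i = 0.1327/2 = 0.06635.
n = ln(484700/93500) / ln(1+0.06635) = ln(5.18396) / 0.064242 = 25.6153 half-years
= 25.6153/2 years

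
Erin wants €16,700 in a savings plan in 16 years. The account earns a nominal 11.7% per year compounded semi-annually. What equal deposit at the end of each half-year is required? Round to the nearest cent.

€189.06

Periodic rate i = 0.117/2 = 0.0585; n = 16 × 2 = 32 periods.
FV-annuity factor = 88.332954; PMT = 16700 / 88.332954 = 189.0574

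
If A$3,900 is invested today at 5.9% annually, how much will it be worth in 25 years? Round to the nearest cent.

FV = PV·(1+i)^n = 3,900 × 4.191785 = 16,347.9616

A$16,347.96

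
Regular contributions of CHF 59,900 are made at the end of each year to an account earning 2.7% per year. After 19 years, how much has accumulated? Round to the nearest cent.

FV = 59900 × [(1+0.027)^19 − 1] / 0.027 = 59900 × 24.406282 = 1,461,936.2653

CHF 1,461,936.27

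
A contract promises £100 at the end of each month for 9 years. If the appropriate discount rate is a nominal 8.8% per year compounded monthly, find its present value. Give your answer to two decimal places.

£7,442.06

Periodic rate i = 0.088/12 = 0.00733333; n = 9 × 12 = 108 periods.
Annuity factor a(108|0.00733333) = 74.420612; PV = 100 × 74.420612 = 7,442.0612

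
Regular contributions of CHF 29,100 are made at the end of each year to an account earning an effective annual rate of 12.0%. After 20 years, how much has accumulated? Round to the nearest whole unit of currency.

FV = 29100 × [(1+0.12)^20 − 1] / 0.12 = 29100 × 72.052442 = 2,096,726.0751

CHF 2,096,726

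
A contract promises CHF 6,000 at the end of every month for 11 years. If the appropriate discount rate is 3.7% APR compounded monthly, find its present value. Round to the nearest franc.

Periodic rate i = 0.037/12 = 0.00308333; n = 11 × 12 = 132 periods.
PV = PMT · [1 − (1+i)^(−n)] / i = 6000 · 108.304499 = 649,826.9936

CHF 649,827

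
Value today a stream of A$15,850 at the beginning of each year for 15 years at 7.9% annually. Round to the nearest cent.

A$147,283.57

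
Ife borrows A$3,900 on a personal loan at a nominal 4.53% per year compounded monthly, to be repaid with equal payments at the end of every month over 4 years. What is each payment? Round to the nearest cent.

A$88.99

Periodic rate i = 0.0453/12 = 0.003775; n = 4 × 12 = 48 periods.
PMT = 3900 / ( [1 − (1+0.003775)^(−48)] / 0.003775 ) = 3900 / 43.826979 = 88.9863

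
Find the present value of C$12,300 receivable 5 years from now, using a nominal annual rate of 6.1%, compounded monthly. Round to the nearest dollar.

Periodic rate i = 0.061/12 = 0.00508333; n = 5 × 12 = 60 periods.
PV = 12,300 / (1 + 0.00508333)^60 = 12,300 / 1.355577 = 9,073.6250

C$9,074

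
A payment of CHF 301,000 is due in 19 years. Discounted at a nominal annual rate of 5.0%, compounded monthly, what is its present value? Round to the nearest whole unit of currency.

CHF 116,639

i = 0.05/12 = 0.00416667 per month; n = 19·12 = 228.
Discount factor = (1+0.00416667)^(−228) = 0.387505; PV = 301,000 × 0.387505 = 116,639.0299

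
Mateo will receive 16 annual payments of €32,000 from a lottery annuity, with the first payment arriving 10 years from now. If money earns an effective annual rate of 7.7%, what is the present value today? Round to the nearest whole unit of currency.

PV at t=9 (ordinary 16-year annuity): 32000 × a(16|0.077) = 32000 × 9.023703 = 288,758.5017
Discount back 9 years: 288,758.5017 × (1+0.077)^(−9) = 288,758.5017 × 0.512931 = 148,113.0926

€148,113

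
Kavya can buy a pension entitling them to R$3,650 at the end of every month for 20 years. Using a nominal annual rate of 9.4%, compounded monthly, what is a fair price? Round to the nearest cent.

i = 0.094/12 = 0.00783333 per month; n = 20·12 = 240.
Annuity factor a(240|0.00783333) = 108.036773; PV = 3650 × 108.036773 = 394,334.2199

R$394,334.22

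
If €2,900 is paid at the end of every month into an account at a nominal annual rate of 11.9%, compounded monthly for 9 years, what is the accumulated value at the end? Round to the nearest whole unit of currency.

i = 0.119/12 = 0.00991667 per month; n = 9·12 = 108.
Accumulation factor s(108|0.00991667) = 191.893243; FV = 2900 × 191.893243 = 556,490.4047

€556,490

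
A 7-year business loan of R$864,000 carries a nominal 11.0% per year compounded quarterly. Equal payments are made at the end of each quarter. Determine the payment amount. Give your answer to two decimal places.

i = 0.11/4 = 0.0275 per quarter; n = 7·4 = 28.
PMT = 864000 / ( [1 − (1+0.0275)^(−28)] / 0.0275 ) = 864000 / 19.350826 = 44,649.2559

R$44,649.26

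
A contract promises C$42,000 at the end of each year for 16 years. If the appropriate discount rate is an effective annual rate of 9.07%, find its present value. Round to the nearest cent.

PV = PMT · [1 − (1+i)^(−n)] / i = 42000 · 8.276783 = 347,624.8702

C$347,624.87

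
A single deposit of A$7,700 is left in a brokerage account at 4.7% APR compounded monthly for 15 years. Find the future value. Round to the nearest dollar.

A$15,562

i = 0.047/12 = 0.00391667 per month; n = 15·12 = 180.
FV = 7,700 × (1 + 0.00391667)^180 = 15,562.1751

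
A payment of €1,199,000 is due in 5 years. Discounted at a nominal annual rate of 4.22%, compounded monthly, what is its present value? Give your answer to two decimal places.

Periodic rate i = 0.0422/12 = 0.00351667; n = 5 × 12 = 60 periods.
Discount factor = (1+0.00351667)^(−60) = 0.810074; PV = 1,199,000 × 0.810074 = 971,278.5495

€971,278.55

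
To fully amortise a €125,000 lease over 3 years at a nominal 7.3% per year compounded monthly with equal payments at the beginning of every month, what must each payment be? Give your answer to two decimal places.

€3,853.36

Periodic rate i = 0.073/12 = 0.00608333; n = 3 × 12 = 36 periods.
PMT = 125000 / ( [1 − (1+0.00608333)^(−36)] / 0.00608333 × (1+i) ) = 125000 / 32.439184 = 3,853.3645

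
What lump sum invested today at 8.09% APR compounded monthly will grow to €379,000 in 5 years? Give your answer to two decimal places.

€253,254.17

Periodic rate i = 0.0809/12 = 0.00674167; n = 5 × 12 = 60 periods.
PV = 379,000 / (1 + 0.00674167)^60 = 379,000 / 1.496520 = 253,254.1702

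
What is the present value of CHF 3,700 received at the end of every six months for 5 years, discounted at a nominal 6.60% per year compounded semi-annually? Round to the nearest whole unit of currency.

With 2 periods per year: i = 0.033, n = 10.
PV = PMT · [1 − (1+i)^(−n)] / i = 3700 · 8.401077 = 31,083.9856

CHF 31,084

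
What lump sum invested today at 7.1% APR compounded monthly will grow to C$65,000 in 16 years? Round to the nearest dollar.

i = 0.071/12 = 0.00591667 per month; n = 16·12 = 192.
PV = FV·(1+i)^(−n) = 65,000 × 0.322178 = 20,941.5399

C$20,942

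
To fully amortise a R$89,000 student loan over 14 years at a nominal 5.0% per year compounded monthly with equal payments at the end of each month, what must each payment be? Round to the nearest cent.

With 12 periods per year: i = 0.00416667, n = 168.
Annuity-PV factor = 120.646077; PMT = 89000 / 120.646077 = 737.6949

R$737.69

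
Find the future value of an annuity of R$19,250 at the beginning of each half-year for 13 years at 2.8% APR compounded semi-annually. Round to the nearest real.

i = 0.028/2 = 0.014 per half-year; n = 13·2 = 26.
FV = PMT · [(1+i)^n − 1] / i × (1+i) = 19250 · 31.538725 = 607,120.4496
(Beginning-of-period payments → annuity-due factor ×(1+i).)

R$607,120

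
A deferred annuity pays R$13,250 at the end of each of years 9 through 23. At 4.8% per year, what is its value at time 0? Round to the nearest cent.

PV at t=8 (ordinary 15-year annuity): 13250 × a(15|0.048) = 13250 × 10.521414 = 139,408.7305
PV₀ = 139,408.7305 / (1+0.048)^8 = 139,408.7305 / 1.455091 = 95,807.5449

R$95,807.54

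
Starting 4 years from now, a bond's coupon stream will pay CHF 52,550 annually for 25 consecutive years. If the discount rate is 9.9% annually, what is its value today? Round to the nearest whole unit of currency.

CHF 362,136

PV at t=3 (ordinary 25-year annuity): 52550 × a(25|0.099) = 52550 × 9.147287 = 480,689.9096
PV₀ = 480,689.9096 / (1+0.099)^3 = 480,689.9096 / 1.327373 = 362,136.1903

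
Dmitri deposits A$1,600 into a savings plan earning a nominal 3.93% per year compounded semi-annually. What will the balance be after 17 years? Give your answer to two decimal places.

A$3,100.69

Periodic rate i = 0.0393/2 = 0.01965; n = 17 × 2 = 34 periods.
1,600 × (1+0.01965)^34 = 1,600 × 1.937931 = 3,100.6888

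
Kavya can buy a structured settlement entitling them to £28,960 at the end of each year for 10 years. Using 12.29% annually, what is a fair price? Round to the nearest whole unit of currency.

£161,706

Annuity factor a(10|0.1229) = 5.583776; PV = 28960 × 5.583776 = 161,706.1516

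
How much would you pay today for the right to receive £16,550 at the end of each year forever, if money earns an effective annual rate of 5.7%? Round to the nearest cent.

£290,350.88

PV = PMT / i = 16550 / 0.057 = 290,350.8772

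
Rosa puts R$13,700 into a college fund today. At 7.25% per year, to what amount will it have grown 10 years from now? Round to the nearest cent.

FV = PV·(1+i)^n = 13,700 × 2.013599 = 27,586.3077

R$27,586.31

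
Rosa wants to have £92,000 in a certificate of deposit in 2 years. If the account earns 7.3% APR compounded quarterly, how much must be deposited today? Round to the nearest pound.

With 4 periods per year: i = 0.01825, n = 8.
PV = 92,000 / (1 + 0.01825)^8 = 92,000 / 1.155674 = 79,607.2235

£79,607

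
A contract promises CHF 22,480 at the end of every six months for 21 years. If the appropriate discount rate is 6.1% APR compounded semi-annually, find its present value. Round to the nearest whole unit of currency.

CHF 528,369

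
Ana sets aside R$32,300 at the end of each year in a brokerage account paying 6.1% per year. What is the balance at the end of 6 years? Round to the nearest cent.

R$225,870.95

FV = PMT · [(1+i)^n − 1] / i = 32300 · 6.992909 = 225,870.9489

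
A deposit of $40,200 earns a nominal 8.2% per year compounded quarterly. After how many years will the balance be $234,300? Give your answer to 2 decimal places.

21.72 years

Periodic rate i = 0.082/4 = 0.0205.
(1+i)^n = 234300/40200 = 5.82836, so n = ln 5.82836 / ln 1.0205 = 86.8655 quarters
= 86.8655/4 years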